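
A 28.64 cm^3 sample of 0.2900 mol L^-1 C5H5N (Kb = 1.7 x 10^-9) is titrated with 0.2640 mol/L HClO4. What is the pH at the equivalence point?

n(C5H5N) = 0.2900 x 0.02864 = 0.008306 mol; V(HClO4) at equivalence = 0.008306/0.2640 = 0.03146 L.
At equivalence the base is fully converted to C5H5NH+; total volume = 0.06010 L, so [C5H5NH+] = 0.008306/0.06010 = 0.1382 M.
Ka(C5H5NH+) = Kw/Kb = 1.0e-14 / 1.7 x 10^-9 = 5.88e-6.
[H^+] = sqrt(Ka x [C5H5NH+]) = sqrt(5.88e-6 x 0.1382) = 0.000902 M.
pH = -log(0.000902) = 3.04.

3.04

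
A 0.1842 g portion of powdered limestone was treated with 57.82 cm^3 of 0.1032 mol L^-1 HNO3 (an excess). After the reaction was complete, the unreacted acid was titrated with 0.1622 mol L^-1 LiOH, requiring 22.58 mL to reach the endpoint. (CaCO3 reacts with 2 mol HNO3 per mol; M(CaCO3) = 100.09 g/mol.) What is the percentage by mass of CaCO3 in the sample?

Total n(HNO3) added = 0.1032 x 0.05782 = 0.005967 mol.
n(LiOH) used = 0.1622 x 0.02258 = 0.003662 mol, which equals the excess n(HNO3).
So n(HNO3) consumed by the sample = 0.005967 - 0.003662 = 0.002305 mol.
n(CaCO3) = 0.002305 / 2 = 0.001152 mol.
mass CaCO3 = 0.001152 x 100.09 = 0.1153 g, so %CaCO3 = 0.1153/0.1842 x 100 = 62.6%.

62.6%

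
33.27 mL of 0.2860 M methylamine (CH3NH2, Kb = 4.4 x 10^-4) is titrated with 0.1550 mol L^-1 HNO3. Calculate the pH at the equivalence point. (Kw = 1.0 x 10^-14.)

5.82

n(CH3NH2) = 0.2860 x 0.03327 = 0.009515 mol; V(HNO3) at equivalence = 0.009515/0.1550 = 0.06139 L.
At equivalence the base is fully converted to CH3NH3+; total volume = 0.09466 L, so [CH3NH3+] = 0.009515/0.09466 = 0.1005 M.
Ka(CH3NH3+) = Kw/Kb = 1.0e-14 / 4.4 x 10^-4 = 2.27e-11.
[H^+] = sqrt(Ka x [CH3NH3+]) = sqrt(2.27e-11 x 0.1005) = 1.51e-6 M.
pH = -log(1.51e-6) = 5.82.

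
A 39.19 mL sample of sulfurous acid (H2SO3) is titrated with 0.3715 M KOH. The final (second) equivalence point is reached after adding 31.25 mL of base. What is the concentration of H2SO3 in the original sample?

n(KOH) = 0.3715 x 0.03125 = 0.01161 mol.
At the final (second) equivalence point, 2 mol OH^- react per mol H2SO3, so n(H2SO3) = 0.01161 / 2 = 0.005805 mol.
[H2SO3] = 0.005805 / 0.03919 L = 0.148 M.

0.148 M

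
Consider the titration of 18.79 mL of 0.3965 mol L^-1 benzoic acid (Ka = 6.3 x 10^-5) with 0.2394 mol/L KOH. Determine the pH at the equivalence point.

8.69

n(C6H5COOH) = 0.3965 x 0.01879 = 0.007450 mol; V(KOH) at equivalence = 0.007450/0.2394 = 0.03112 L.
At equivalence all the acid is converted to C6H5COO-; total volume = 0.01879 + 0.03112 = 0.04991 L, so [C6H5COO-] = 0.007450/0.04991 = 0.1493 M.
Kb = Kw/Ka = 1.0e-14 / 6.3 x 10^-5 = 1.59e-10.
[OH^-] = sqrt(Kb x [C6H5COO-]) = sqrt(1.59e-10 x 0.1493) = 4.87e-6 M.
pOH = 5.31, so pH = 14.00 - 5.31 = 8.69.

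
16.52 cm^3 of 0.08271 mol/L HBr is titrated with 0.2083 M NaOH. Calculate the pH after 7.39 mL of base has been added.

n(acid) = 0.08271 x 0.01652 = 0.001366 mol; n(NaOH) added = 0.2083 x 0.007390 = 0.001539 mol.
Base is in excess by 0.001539 - 0.001366 = 0.0001730 mol in a total volume of 0.02391 L.
[OH^-] = 0.0001730/0.02391 = 0.007234 M, so pOH = 2.14 and pH = 14.00 - 2.14 = 11.86.

11.86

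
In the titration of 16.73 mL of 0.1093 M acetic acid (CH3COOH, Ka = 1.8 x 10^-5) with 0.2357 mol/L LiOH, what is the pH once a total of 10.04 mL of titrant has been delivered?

12.30

n(acid) = 0.1093 x 0.01673 = 0.001829 mol; n(LiOH) added = 0.2357 x 0.01004 = 0.002366 mol.
Base is in excess by 0.002366 - 0.001829 = 0.0005378 mol in a total volume of 0.02677 L.
[OH^-] = 0.0005378/0.02677 = 0.02009 M, so pOH = 1.70 and pH = 14.00 - 1.70 = 12.30.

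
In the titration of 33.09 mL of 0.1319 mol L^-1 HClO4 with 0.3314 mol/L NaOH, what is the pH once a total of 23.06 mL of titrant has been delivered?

n(acid) = 0.1319 x 0.03309 = 0.004365 mol; n(NaOH) added = 0.3314 x 0.02306 = 0.007642 mol.
Base is in excess by 0.007642 - 0.004365 = 0.003278 mol in a total volume of 0.05615 L.
[OH^-] = 0.003278/0.05615 = 0.05837 M, so pOH = 1.23 and pH = 14.00 - 1.23 = 12.77.

12.77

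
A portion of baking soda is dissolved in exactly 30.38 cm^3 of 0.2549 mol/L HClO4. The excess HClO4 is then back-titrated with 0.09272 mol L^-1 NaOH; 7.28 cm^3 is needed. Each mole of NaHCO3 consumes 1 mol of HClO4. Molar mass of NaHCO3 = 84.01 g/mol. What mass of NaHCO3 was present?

Total n(HClO4) added = 0.2549 x 0.03038 = 0.007744 mol.
n(NaOH) used = 0.09272 x 0.007280 = 0.0006750 mol, which equals the excess n(HClO4).
So n(HClO4) consumed by the sample = 0.007744 - 0.0006750 = 0.007069 mol.
n(NaHCO3) = 0.007069 / 1 = 0.007069 mol.
mass = 0.007069 mol x 84.01 g/mol = 0.594 g.

0.594 g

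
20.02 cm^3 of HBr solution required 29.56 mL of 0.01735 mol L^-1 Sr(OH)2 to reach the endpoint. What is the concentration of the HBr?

n(Sr(OH)2) delivered = 0.01735 x 0.02956 = 0.0005129 mol.
The reaction is 2 HBr + 1 Sr(OH)2, so n(HBr) = 0.0005129 x 2/1 = 0.001026 mol.
[HBr] = 0.001026 mol / 0.02002 L = 0.0512 M.

0.0512 M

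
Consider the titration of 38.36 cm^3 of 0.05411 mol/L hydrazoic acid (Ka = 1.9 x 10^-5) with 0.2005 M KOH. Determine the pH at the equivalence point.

8.68

n(HN3) = 0.05411 x 0.03836 = 0.002076 mol; V(KOH) at equivalence = 0.002076/0.2005 = 0.01035 L.
At equivalence all the acid is converted to N3-; total volume = 0.03836 + 0.01035 = 0.04871 L, so [N3-] = 0.002076/0.04871 = 0.04261 M.
Kb = Kw/Ka = 1.0e-14 / 1.9 x 10^-5 = 5.26e-10.
[OH^-] = sqrt(Kb x [N3-]) = sqrt(5.26e-10 x 0.04261) = 4.74e-6 M.
pOH = 5.32, so pH = 14.00 - 5.32 = 8.68.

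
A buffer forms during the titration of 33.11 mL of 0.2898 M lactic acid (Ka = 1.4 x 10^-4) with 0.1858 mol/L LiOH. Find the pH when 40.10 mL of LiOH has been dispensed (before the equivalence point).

Initial n(HC3H5O3) = 0.2898 x 0.03311 = 0.009595 mol.
n(LiOH) added = 0.1858 x 0.04010 = 0.007451 mol, converting that many moles of HC3H5O3 to C3H5O3-.
Remaining n(HC3H5O3) = 0.002145 mol; n(C3H5O3-) = 0.007451 mol.
By Henderson-Hasselbalch, pH = pKa + log([A^-]/[HA]) = 3.85 + log(0.007451/0.002145) = 3.85 + (+0.54) = 4.39.

4.39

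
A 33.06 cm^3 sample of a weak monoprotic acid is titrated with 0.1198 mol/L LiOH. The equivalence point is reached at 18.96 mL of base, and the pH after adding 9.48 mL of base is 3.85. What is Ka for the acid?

9.48 mL is half of the equivalence volume, so this is the half-equivalence point where [HA] = [A^-].
At half-equivalence pH = pKa, so pKa = 3.85.
Ka = 10^(-3.85) = 1.4 x 10^-4.

1.4 x 10^-4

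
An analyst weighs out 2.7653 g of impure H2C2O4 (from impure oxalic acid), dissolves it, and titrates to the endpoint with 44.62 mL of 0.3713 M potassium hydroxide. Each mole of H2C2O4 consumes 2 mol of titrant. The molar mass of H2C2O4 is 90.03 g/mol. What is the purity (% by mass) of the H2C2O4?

n(KOH) = 0.3713 x 0.04462 = 0.01657 mol.
n(H2C2O4) = 0.01657 / 2 = 0.008284 mol.
mass of H2C2O4 = 0.008284 x 90.03 = 0.7458 g.
% purity = 0.7458 / 2.7653 x 100 = 27.0%.

27.0%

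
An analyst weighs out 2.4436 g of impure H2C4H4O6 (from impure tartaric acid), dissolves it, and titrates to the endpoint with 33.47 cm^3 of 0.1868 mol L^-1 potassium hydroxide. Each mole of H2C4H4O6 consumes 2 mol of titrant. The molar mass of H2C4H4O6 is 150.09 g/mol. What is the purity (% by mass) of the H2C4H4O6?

n(KOH) = 0.1868 x 0.03347 = 0.006252 mol.
n(H2C4H4O6) = 0.006252 / 2 = 0.003126 mol.
mass of H2C4H4O6 = 0.003126 x 150.09 = 0.4692 g.
% purity = 0.4692 / 2.4436 x 100 = 19.2%.

19.2%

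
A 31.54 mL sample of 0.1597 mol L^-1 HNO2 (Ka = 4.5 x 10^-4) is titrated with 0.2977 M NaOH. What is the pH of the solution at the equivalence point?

n(HNO2) = 0.1597 x 0.03154 = 0.005037 mol; V(NaOH) at equivalence = 0.005037/0.2977 = 0.01692 L.
At equivalence all the acid is converted to NO2-; total volume = 0.03154 + 0.01692 = 0.04846 L, so [NO2-] = 0.005037/0.04846 = 0.1039 M.
Kb = Kw/Ka = 1.0e-14 / 4.5 x 10^-4 = 2.22e-11.
[OH^-] = sqrt(Kb x [NO2-]) = sqrt(2.22e-11 x 0.1039) = 1.52e-6 M.
pOH = 5.82, so pH = 14.00 - 5.82 = 8.18.

8.18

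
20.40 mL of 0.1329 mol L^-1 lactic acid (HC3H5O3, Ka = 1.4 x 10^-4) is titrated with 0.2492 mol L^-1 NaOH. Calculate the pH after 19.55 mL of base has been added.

12.73

n(acid) = 0.1329 x 0.02040 = 0.002711 mol; n(NaOH) added = 0.2492 x 0.01955 = 0.004872 mol.
Base is in excess by 0.004872 - 0.002711 = 0.002161 mol in a total volume of 0.03995 L.
[OH^-] = 0.002161/0.03995 = 0.05409 M, so pOH = 1.27 and pH = 14.00 - 1.27 = 12.73.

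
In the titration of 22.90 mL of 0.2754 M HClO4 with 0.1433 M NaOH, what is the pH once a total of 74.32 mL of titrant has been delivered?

n(acid) = 0.2754 x 0.02290 = 0.006307 mol; n(NaOH) added = 0.1433 x 0.07432 = 0.01065 mol.
Base is in excess by 0.01065 - 0.006307 = 0.004343 mol in a total volume of 0.09722 L.
[OH^-] = 0.004343/0.09722 = 0.04468 M, so pOH = 1.35 and pH = 14.00 - 1.35 = 12.65.

12.65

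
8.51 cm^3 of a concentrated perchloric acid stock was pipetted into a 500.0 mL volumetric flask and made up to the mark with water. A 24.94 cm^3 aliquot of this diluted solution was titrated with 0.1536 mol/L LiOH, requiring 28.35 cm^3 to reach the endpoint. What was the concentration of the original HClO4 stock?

n(LiOH) = 0.1536 x 0.02835 = 0.004355 mol.
n(HClO4) in the aliquot = 0.004355 mol.
[diluted HClO4] = 0.004355 / 0.02494 = 0.1746 M.
Dilution factor = 500.0/8.510 = 58.75, so [stock] = 0.1746 x 58.75 = 10.3 M.

10.3 M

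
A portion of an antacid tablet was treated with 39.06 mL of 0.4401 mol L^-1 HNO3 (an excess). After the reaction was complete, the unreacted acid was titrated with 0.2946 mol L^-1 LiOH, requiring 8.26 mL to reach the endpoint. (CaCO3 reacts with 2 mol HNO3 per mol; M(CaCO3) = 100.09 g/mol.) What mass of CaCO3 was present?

Total n(HNO3) added = 0.4401 x 0.03906 = 0.01719 mol.
n(LiOH) used = 0.2946 x 0.008260 = 0.002433 mol, which equals the excess n(HNO3).
So n(HNO3) consumed by the sample = 0.01719 - 0.002433 = 0.01476 mol.
n(CaCO3) = 0.01476 / 2 = 0.007378 mol.
mass = 0.007378 mol x 100.09 g/mol = 0.739 g.

0.739 g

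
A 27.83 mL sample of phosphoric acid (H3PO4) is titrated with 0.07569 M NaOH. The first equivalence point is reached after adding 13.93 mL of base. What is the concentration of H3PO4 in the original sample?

n(NaOH) = 0.07569 x 0.01393 = 0.001054 mol.
At the first equivalence point, 1 mol OH^- react per mol H3PO4, so n(H3PO4) = 0.001054 / 1 = 0.001054 mol.
[H3PO4] = 0.001054 / 0.02783 L = 0.0379 M.

0.0379 M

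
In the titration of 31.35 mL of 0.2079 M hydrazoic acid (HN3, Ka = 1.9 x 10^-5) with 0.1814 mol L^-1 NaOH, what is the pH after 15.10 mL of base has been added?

Initial n(HN3) = 0.2079 x 0.03135 = 0.006518 mol.
n(NaOH) added = 0.1814 x 0.01510 = 0.002739 mol, converting that many moles of HN3 to N3-.
Remaining n(HN3) = 0.003779 mol; n(N3-) = 0.002739 mol.
By Henderson-Hasselbalch, pH = pKa + log([A^-]/[HA]) = 4.72 + log(0.002739/0.003779) = 4.72 + (-0.14) = 4.58.

4.58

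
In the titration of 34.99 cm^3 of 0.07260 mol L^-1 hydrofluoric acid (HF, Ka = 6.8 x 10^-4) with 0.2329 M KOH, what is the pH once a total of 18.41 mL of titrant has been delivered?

12.51

n(acid) = 0.07260 x 0.03499 = 0.002540 mol; n(KOH) added = 0.2329 x 0.01841 = 0.004288 mol.
Base is in excess by 0.004288 - 0.002540 = 0.001747 mol in a total volume of 0.05340 L.
[OH^-] = 0.001747/0.05340 = 0.03272 M, so pOH = 1.49 and pH = 14.00 - 1.49 = 12.51.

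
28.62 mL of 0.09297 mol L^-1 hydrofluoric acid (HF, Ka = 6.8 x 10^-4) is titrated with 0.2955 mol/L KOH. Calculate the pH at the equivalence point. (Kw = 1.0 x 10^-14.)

n(HF) = 0.09297 x 0.02862 = 0.002661 mol; V(KOH) at equivalence = 0.002661/0.2955 = 0.009004 L.
At equivalence all the acid is converted to F-; total volume = 0.02862 + 0.009004 = 0.03762 L, so [F-] = 0.002661/0.03762 = 0.07072 M.
Kb = Kw/Ka = 1.0e-14 / 6.8 x 10^-4 = 1.47e-11.
[OH^-] = sqrt(Kb x [F-]) = sqrt(1.47e-11 x 0.07072) = 1.02e-6 M.
pOH = 5.99, so pH = 14.00 - 5.99 = 8.01.

8.01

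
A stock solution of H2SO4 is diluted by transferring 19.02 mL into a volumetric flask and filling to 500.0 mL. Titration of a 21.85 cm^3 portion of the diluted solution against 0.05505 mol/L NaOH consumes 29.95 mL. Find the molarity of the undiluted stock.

0.992 M

n(NaOH) = 0.05505 x 0.02995 = 0.001649 mol.
n(H2SO4) in the aliquot = 0.001649 x 1/2 = 0.0008244 mol.
[diluted H2SO4] = 0.0008244 / 0.02185 = 0.03773 M.
Dilution factor = 500.0/19.02 = 26.29, so [stock] = 0.03773 x 26.29 = 0.992 M.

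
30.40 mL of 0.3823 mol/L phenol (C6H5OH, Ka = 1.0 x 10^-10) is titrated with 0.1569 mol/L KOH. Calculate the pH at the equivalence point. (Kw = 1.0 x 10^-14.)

n(C6H5OH) = 0.3823 x 0.03040 = 0.01162 mol; V(KOH) at equivalence = 0.01162/0.1569 = 0.07407 L.
At equivalence all the acid is converted to C6H5O-; total volume = 0.03040 + 0.07407 = 0.1045 L, so [C6H5O-] = 0.01162/0.1045 = 0.1112 M.
Kb = Kw/Ka = 1.0e-14 / 1.0 x 10^-10 = 0.000100.
[OH^-] = sqrt(Kb x [C6H5O-]) = sqrt(0.000100 x 0.1112) = 0.00334 M.
pOH = 2.48, so pH = 14.00 - 2.48 = 11.52.

11.52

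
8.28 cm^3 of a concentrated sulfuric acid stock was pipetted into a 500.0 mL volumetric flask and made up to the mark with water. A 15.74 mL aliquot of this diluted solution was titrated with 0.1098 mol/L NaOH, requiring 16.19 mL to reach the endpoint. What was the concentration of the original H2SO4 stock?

n(NaOH) = 0.1098 x 0.01619 = 0.001778 mol.
n(H2SO4) in the aliquot = 0.001778 x 1/2 = 0.0008888 mol.
[diluted H2SO4] = 0.0008888 / 0.01574 = 0.05647 M.
Dilution factor = 500.0/8.280 = 60.39, so [stock] = 0.05647 x 60.39 = 3.41 M.

3.41 M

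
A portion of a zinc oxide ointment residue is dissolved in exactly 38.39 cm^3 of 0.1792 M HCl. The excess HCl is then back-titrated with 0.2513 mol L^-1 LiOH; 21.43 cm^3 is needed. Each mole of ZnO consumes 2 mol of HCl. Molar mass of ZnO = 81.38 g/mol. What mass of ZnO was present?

0.0608 g

Total n(HCl) added = 0.1792 x 0.03839 = 0.006879 mol.
n(LiOH) used = 0.2513 x 0.02143 = 0.005385 mol, which equals the excess n(HCl).
So n(HCl) consumed by the sample = 0.006879 - 0.005385 = 0.001494 mol.
n(ZnO) = 0.001494 / 2 = 0.0007471 mol.
mass = 0.0007471 mol x 81.38 g/mol = 0.0608 g.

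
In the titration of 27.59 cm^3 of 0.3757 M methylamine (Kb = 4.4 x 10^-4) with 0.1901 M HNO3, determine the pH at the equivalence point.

n(CH3NH2) = 0.3757 x 0.02759 = 0.01037 mol; V(HNO3) at equivalence = 0.01037/0.1901 = 0.05453 L.
At equivalence the base is fully converted to CH3NH3+; total volume = 0.08212 L, so [CH3NH3+] = 0.01037/0.08212 = 0.1262 M.
Ka(CH3NH3+) = Kw/Kb = 1.0e-14 / 4.4 x 10^-4 = 2.27e-11.
[H^+] = sqrt(Ka x [CH3NH3+]) = sqrt(2.27e-11 x 0.1262) = 1.69e-6 M.
pH = -log(1.69e-6) = 5.77.

5.77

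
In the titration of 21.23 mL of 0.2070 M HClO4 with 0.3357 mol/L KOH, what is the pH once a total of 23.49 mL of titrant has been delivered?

12.89

n(acid) = 0.2070 x 0.02123 = 0.004395 mol; n(KOH) added = 0.3357 x 0.02349 = 0.007886 mol.
Base is in excess by 0.007886 - 0.004395 = 0.003491 mol in a total volume of 0.04472 L.
[OH^-] = 0.003491/0.04472 = 0.07806 M, so pOH = 1.11 and pH = 14.00 - 1.11 = 12.89.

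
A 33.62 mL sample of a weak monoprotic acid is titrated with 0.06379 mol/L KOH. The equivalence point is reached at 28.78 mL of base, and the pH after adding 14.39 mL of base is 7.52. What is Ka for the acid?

14.39 mL is half of the equivalence volume, so this is the half-equivalence point where [HA] = [A^-].
At half-equivalence pH = pKa, so pKa = 7.52.
Ka = 10^(-7.52) = 3.0 x 10^-8.

3.0 x 10^-8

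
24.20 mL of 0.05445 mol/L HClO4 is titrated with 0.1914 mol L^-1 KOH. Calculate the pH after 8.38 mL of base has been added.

11.94

n(acid) = 0.05445 x 0.02420 = 0.001318 mol; n(KOH) added = 0.1914 x 0.008380 = 0.001604 mol.
Base is in excess by 0.001604 - 0.001318 = 0.0002862 mol in a total volume of 0.03258 L.
[OH^-] = 0.0002862/0.03258 = 0.008786 M, so pOH = 2.06 and pH = 14.00 - 2.06 = 11.94.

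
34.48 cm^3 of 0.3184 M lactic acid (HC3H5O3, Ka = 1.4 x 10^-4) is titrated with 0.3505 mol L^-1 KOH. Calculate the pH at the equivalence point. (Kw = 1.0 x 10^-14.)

n(HC3H5O3) = 0.3184 x 0.03448 = 0.01098 mol; V(KOH) at equivalence = 0.01098/0.3505 = 0.03132 L.
At equivalence all the acid is converted to C3H5O3-; total volume = 0.03448 + 0.03132 = 0.06580 L, so [C3H5O3-] = 0.01098/0.06580 = 0.1668 M.
Kb = Kw/Ka = 1.0e-14 / 1.4 x 10^-4 = 7.14e-11.
[OH^-] = sqrt(Kb x [C3H5O3-]) = sqrt(7.14e-11 x 0.1668) = 3.45e-6 M.
pOH = 5.46, so pH = 14.00 - 5.46 = 8.54.

8.54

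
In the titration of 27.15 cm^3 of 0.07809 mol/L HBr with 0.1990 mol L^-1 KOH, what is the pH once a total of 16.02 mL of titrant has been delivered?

12.39

n(acid) = 0.07809 x 0.02715 = 0.002120 mol; n(KOH) added = 0.1990 x 0.01602 = 0.003188 mol.
Base is in excess by 0.003188 - 0.002120 = 0.001068 mol in a total volume of 0.04317 L.
[OH^-] = 0.001068/0.04317 = 0.02474 M, so pOH = 1.61 and pH = 14.00 - 1.61 = 12.39.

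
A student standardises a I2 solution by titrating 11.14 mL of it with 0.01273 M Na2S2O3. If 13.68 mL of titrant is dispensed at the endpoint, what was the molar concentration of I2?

0.00782 M

n(Na2S2O3) = 0.01273 x 0.01368 = 0.0001741 mol.
From the balanced equation, 2 mol Na2S2O3 reacts with 1 mol I2, so n(I2) = 0.0001741 x 1/2 = 8.707e-5 mol.
[I2] = 8.707e-5 / 0.01114 L = 0.00782 M.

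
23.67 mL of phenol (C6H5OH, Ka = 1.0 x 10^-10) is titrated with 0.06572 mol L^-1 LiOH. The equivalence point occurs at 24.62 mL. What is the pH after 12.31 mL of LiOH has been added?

12.31 mL is exactly half the equivalence volume (24.62/2), i.e. the half-equivalence point.
There, n(HA) = n(A^-), so pH = pKa = -log(1.0 x 10^-10) = 10.00.

10.00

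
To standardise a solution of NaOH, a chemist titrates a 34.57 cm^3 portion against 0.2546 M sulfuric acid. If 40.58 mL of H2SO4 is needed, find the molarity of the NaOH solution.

n(H2SO4) delivered = 0.2546 x 0.04058 = 0.01033 mol.
The reaction is 2 NaOH + 1 H2SO4, so n(NaOH) = 0.01033 x 2/1 = 0.02066 mol.
[NaOH] = 0.02066 mol / 0.03457 L = 0.598 M.

0.598 M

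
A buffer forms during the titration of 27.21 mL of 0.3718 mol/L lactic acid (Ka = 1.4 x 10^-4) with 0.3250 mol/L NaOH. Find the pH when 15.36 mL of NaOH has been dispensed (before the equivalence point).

Initial n(HC3H5O3) = 0.3718 x 0.02721 = 0.01012 mol.
n(NaOH) added = 0.3250 x 0.01536 = 0.004992 mol, converting that many moles of HC3H5O3 to C3H5O3-.
Remaining n(HC3H5O3) = 0.005125 mol; n(C3H5O3-) = 0.004992 mol.
By Henderson-Hasselbalch, pH = pKa + log([A^-]/[HA]) = 3.85 + log(0.004992/0.005125) = 3.85 + (-0.01) = 3.84.

3.84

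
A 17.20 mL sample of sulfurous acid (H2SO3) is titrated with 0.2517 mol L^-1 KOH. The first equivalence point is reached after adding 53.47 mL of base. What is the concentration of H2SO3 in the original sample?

0.782 M

n(KOH) = 0.2517 x 0.05347 = 0.01346 mol.
At the first equivalence point, 1 mol OH^- react per mol H2SO3, so n(H2SO3) = 0.01346 / 1 = 0.01346 mol.
[H2SO3] = 0.01346 / 0.01720 L = 0.782 M.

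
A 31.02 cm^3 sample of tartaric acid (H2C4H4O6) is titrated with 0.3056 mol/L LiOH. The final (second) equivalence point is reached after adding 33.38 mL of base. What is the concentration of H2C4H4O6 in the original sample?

0.164 M

n(LiOH) = 0.3056 x 0.03338 = 0.01020 mol.
At the final (second) equivalence point, 2 mol OH^- react per mol H2C4H4O6, so n(H2C4H4O6) = 0.01020 / 2 = 0.005100 mol.
[H2C4H4O6] = 0.005100 / 0.03102 L = 0.164 M.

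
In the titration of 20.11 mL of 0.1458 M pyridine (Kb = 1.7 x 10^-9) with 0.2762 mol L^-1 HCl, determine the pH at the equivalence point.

3.13

n(C5H5N) = 0.1458 x 0.02011 = 0.002932 mol; V(HCl) at equivalence = 0.002932/0.2762 = 0.01062 L.
At equivalence the base is fully converted to C5H5NH+; total volume = 0.03073 L, so [C5H5NH+] = 0.002932/0.03073 = 0.09543 M.
Ka(C5H5NH+) = Kw/Kb = 1.0e-14 / 1.7 x 10^-9 = 5.88e-6.
[H^+] = sqrt(Ka x [C5H5NH+]) = sqrt(5.88e-6 x 0.09543) = 0.000749 M.
pH = -log(0.000749) = 3.13.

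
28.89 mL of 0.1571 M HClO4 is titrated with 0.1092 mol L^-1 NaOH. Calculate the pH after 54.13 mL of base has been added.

12.22

n(acid) = 0.1571 x 0.02889 = 0.004539 mol; n(NaOH) added = 0.1092 x 0.05413 = 0.005911 mol.
Base is in excess by 0.005911 - 0.004539 = 0.001372 mol in a total volume of 0.08302 L.
[OH^-] = 0.001372/0.08302 = 0.01653 M, so pOH = 1.78 and pH = 14.00 - 1.78 = 12.22.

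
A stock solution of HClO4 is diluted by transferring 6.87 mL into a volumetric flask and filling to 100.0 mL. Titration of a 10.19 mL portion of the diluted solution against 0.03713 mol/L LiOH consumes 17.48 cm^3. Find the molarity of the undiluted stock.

0.927 M

n(LiOH) = 0.03713 x 0.01748 = 0.0006490 mol.
n(HClO4) in the aliquot = 0.0006490 mol.
[diluted HClO4] = 0.0006490 / 0.01019 = 0.06369 M.
Dilution factor = 100.0/6.870 = 14.56, so [stock] = 0.06369 x 14.56 = 0.927 M.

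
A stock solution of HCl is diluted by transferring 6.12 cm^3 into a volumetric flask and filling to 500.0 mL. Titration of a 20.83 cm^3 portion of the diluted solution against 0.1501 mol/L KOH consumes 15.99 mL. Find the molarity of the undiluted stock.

n(KOH) = 0.1501 x 0.01599 = 0.002400 mol.
n(HCl) in the aliquot = 0.002400 mol.
[diluted HCl] = 0.002400 / 0.02083 = 0.1152 M.
Dilution factor = 500.0/6.120 = 81.70, so [stock] = 0.1152 x 81.70 = 9.41 M.

9.41 M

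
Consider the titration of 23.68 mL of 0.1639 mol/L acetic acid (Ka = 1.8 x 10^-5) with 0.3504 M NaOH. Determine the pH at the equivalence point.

8.90

n(CH3COOH) = 0.1639 x 0.02368 = 0.003881 mol; V(NaOH) at equivalence = 0.003881/0.3504 = 0.01108 L.
At equivalence all the acid is converted to CH3COO-; total volume = 0.02368 + 0.01108 = 0.03476 L, so [CH3COO-] = 0.003881/0.03476 = 0.1117 M.
Kb = Kw/Ka = 1.0e-14 / 1.8 x 10^-5 = 5.56e-10.
[OH^-] = sqrt(Kb x [CH3COO-]) = sqrt(5.56e-10 x 0.1117) = 7.88e-6 M.
pOH = 5.10, so pH = 14.00 - 5.10 = 8.90.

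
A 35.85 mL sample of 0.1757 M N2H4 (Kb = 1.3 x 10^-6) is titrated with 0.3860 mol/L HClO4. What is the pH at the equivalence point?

4.52

n(N2H4) = 0.1757 x 0.03585 = 0.006299 mol; V(HClO4) at equivalence = 0.006299/0.3860 = 0.01632 L.
At equivalence the base is fully converted to N2H5+; total volume = 0.05217 L, so [N2H5+] = 0.006299/0.05217 = 0.1207 M.
Ka(N2H5+) = Kw/Kb = 1.0e-14 / 1.3 x 10^-6 = 7.69e-9.
[H^+] = sqrt(Ka x [N2H5+]) = sqrt(7.69e-9 x 0.1207) = 3.05e-5 M.
pH = -log(3.05e-5) = 4.52.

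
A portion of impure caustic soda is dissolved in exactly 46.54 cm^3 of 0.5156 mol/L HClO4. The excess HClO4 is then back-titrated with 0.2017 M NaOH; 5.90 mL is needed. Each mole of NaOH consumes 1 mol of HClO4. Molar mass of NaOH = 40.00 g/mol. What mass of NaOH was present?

0.912 g

Total n(HClO4) added = 0.5156 x 0.04654 = 0.02400 mol.
n(NaOH) used = 0.2017 x 0.005900 = 0.001190 mol, which equals the excess n(HClO4).
So n(HClO4) consumed by the sample = 0.02400 - 0.001190 = 0.02281 mol.
n(NaOH) = 0.02281 / 1 = 0.02281 mol.
mass = 0.02281 mol x 40.00 g/mol = 0.912 g.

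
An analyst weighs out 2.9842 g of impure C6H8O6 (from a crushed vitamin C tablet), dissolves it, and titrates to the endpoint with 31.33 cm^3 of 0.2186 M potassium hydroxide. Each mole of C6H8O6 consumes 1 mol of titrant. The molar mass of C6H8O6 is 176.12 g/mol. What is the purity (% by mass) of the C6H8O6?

n(KOH) = 0.2186 x 0.03133 = 0.006849 mol.
n(C6H8O6) = 0.006849 / 1 = 0.006849 mol.
mass of C6H8O6 = 0.006849 x 176.12 = 1.206 g.
% purity = 1.206 / 2.9842 x 100 = 40.4%.

40.4%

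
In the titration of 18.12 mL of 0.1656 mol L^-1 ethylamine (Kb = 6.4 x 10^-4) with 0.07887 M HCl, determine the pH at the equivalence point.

n(C2H5NH2) = 0.1656 x 0.01812 = 0.003001 mol; V(HCl) at equivalence = 0.003001/0.07887 = 0.03805 L.
At equivalence the base is fully converted to C2H5NH3+; total volume = 0.05617 L, so [C2H5NH3+] = 0.003001/0.05617 = 0.05343 M.
Ka(C2H5NH3+) = Kw/Kb = 1.0e-14 / 6.4 x 10^-4 = 1.56e-11.
[H^+] = sqrt(Ka x [C2H5NH3+]) = sqrt(1.56e-11 x 0.05343) = 9.14e-7 M.
pH = -log(9.14e-7) = 6.04.

6.04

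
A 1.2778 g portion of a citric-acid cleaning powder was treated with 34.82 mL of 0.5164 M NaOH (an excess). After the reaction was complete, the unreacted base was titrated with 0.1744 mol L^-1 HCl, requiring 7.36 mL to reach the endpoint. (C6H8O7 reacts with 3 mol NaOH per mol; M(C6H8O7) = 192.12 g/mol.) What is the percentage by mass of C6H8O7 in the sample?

83.7%

Total n(NaOH) added = 0.5164 x 0.03482 = 0.01798 mol.
n(HCl) used = 0.1744 x 0.007360 = 0.001284 mol, which equals the excess n(NaOH).
So n(NaOH) consumed by the sample = 0.01798 - 0.001284 = 0.01670 mol.
n(C6H8O7) = 0.01670 / 3 = 0.005566 mol.
mass C6H8O7 = 0.005566 x 192.12 = 1.069 g, so %C6H8O7 = 1.069/1.2778 x 100 = 83.7%.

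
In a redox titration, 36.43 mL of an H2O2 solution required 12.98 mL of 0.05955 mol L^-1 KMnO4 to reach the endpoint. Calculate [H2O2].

0.0530 M

n(KMnO4) = 0.05955 x 0.01298 = 0.0007730 mol.
From the balanced equation, 2 mol KMnO4 reacts with 5 mol H2O2, so n(H2O2) = 0.0007730 x 5/2 = 0.001932 mol.
[H2O2] = 0.001932 / 0.03643 L = 0.0530 M.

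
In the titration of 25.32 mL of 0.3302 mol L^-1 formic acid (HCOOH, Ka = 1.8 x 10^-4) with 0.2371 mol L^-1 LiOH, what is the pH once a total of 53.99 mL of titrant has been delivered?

12.75

n(acid) = 0.3302 x 0.02532 = 0.008361 mol; n(LiOH) added = 0.2371 x 0.05399 = 0.01280 mol.
Base is in excess by 0.01280 - 0.008361 = 0.004440 mol in a total volume of 0.07931 L.
[OH^-] = 0.004440/0.07931 = 0.05599 M, so pOH = 1.25 and pH = 14.00 - 1.25 = 12.75.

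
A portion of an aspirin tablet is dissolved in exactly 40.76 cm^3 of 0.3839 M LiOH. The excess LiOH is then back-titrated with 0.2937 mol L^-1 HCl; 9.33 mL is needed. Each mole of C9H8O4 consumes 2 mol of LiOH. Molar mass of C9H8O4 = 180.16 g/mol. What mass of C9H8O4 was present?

Total n(LiOH) added = 0.3839 x 0.04076 = 0.01565 mol.
n(HCl) used = 0.2937 x 0.009330 = 0.002740 mol, which equals the excess n(LiOH).
So n(LiOH) consumed by the sample = 0.01565 - 0.002740 = 0.01291 mol.
n(C9H8O4) = 0.01291 / 2 = 0.006454 mol.
mass = 0.006454 mol x 180.16 g/mol = 1.16 g.

1.16 g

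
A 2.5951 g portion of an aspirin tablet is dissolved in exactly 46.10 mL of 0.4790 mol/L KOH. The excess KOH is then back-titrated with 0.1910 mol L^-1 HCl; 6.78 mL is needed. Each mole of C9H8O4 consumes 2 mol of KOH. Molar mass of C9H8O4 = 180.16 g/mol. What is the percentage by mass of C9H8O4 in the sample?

Total n(KOH) added = 0.4790 x 0.04610 = 0.02208 mol.
n(HCl) used = 0.1910 x 0.006780 = 0.001295 mol, which equals the excess n(KOH).
So n(KOH) consumed by the sample = 0.02208 - 0.001295 = 0.02079 mol.
n(C9H8O4) = 0.02079 / 2 = 0.01039 mol.
mass C9H8O4 = 0.01039 x 180.16 = 1.872 g, so %C9H8O4 = 1.872/2.5951 x 100 = 72.2%.

72.2%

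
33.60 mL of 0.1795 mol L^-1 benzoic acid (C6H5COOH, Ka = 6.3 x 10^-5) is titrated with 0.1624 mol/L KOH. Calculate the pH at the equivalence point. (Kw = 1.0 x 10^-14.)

n(C6H5COOH) = 0.1795 x 0.03360 = 0.006031 mol; V(KOH) at equivalence = 0.006031/0.1624 = 0.03714 L.
At equivalence all the acid is converted to C6H5COO-; total volume = 0.03360 + 0.03714 = 0.07074 L, so [C6H5COO-] = 0.006031/0.07074 = 0.08526 M.
Kb = Kw/Ka = 1.0e-14 / 6.3 x 10^-5 = 1.59e-10.
[OH^-] = sqrt(Kb x [C6H5COO-]) = sqrt(1.59e-10 x 0.08526) = 3.68e-6 M.
pOH = 5.43, so pH = 14.00 - 5.43 = 8.57.

8.57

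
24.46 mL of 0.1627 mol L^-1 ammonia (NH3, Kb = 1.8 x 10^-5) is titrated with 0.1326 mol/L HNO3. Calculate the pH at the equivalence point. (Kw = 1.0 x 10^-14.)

n(NH3) = 0.1627 x 0.02446 = 0.003980 mol; V(HNO3) at equivalence = 0.003980/0.1326 = 0.03001 L.
At equivalence the base is fully converted to NH4+; total volume = 0.05447 L, so [NH4+] = 0.003980/0.05447 = 0.07306 M.
Ka(NH4+) = Kw/Kb = 1.0e-14 / 1.8 x 10^-5 = 5.56e-10.
[H^+] = sqrt(Ka x [NH4+]) = sqrt(5.56e-10 x 0.07306) = 6.37e-6 M.
pH = -log(6.37e-6) = 5.20.

5.20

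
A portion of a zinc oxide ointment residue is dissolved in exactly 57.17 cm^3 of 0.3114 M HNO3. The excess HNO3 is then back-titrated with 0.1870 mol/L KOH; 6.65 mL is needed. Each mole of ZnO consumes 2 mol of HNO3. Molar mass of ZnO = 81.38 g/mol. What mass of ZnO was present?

0.674 g

Total n(HNO3) added = 0.3114 x 0.05717 = 0.01780 mol.
n(KOH) used = 0.1870 x 0.006650 = 0.001244 mol, which equals the excess n(HNO3).
So n(HNO3) consumed by the sample = 0.01780 - 0.001244 = 0.01656 mol.
n(ZnO) = 0.01656 / 2 = 0.008280 mol.
mass = 0.008280 mol x 81.38 g/mol = 0.674 g.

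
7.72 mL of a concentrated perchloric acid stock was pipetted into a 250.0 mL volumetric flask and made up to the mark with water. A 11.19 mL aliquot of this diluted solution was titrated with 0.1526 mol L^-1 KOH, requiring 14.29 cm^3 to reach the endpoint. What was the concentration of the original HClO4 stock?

n(KOH) = 0.1526 x 0.01429 = 0.002181 mol.
n(HClO4) in the aliquot = 0.002181 mol.
[diluted HClO4] = 0.002181 / 0.01119 = 0.1949 M.
Dilution factor = 250.0/7.720 = 32.38, so [stock] = 0.1949 x 32.38 = 6.31 M.

6.31 M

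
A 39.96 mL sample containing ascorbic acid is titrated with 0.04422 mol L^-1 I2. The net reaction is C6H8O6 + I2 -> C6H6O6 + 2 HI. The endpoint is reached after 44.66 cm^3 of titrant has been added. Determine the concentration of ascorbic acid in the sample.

0.0494 M

n(I2) = 0.04422 x 0.04466 = 0.001975 mol.
From the balanced equation, 1 mol I2 reacts with 1 mol ascorbic acid, so n(ascorbic acid) = 0.001975 x 1/1 = 0.001975 mol.
[ascorbic acid] = 0.001975 / 0.03996 L = 0.0494 M.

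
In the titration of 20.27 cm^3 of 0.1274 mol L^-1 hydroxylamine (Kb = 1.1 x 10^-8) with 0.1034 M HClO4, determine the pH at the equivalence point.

3.64

n(NH2OH) = 0.1274 x 0.02027 = 0.002582 mol; V(HClO4) at equivalence = 0.002582/0.1034 = 0.02497 L.
At equivalence the base is fully converted to NH3OH+; total volume = 0.04524 L, so [NH3OH+] = 0.002582/0.04524 = 0.05708 M.
Ka(NH3OH+) = Kw/Kb = 1.0e-14 / 1.1 x 10^-8 = 9.09e-7.
[H^+] = sqrt(Ka x [NH3OH+]) = sqrt(9.09e-7 x 0.05708) = 0.000228 M.
pH = -log(0.000228) = 3.64.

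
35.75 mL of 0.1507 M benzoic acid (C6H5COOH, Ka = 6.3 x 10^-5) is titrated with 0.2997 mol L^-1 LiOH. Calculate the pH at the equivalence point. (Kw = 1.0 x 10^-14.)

8.60

n(C6H5COOH) = 0.1507 x 0.03575 = 0.005388 mol; V(LiOH) at equivalence = 0.005388/0.2997 = 0.01798 L.
At equivalence all the acid is converted to C6H5COO-; total volume = 0.03575 + 0.01798 = 0.05373 L, so [C6H5COO-] = 0.005388/0.05373 = 0.1003 M.
Kb = Kw/Ka = 1.0e-14 / 6.3 x 10^-5 = 1.59e-10.
[OH^-] = sqrt(Kb x [C6H5COO-]) = sqrt(1.59e-10 x 0.1003) = 3.99e-6 M.
pOH = 5.40, so pH = 14.00 - 5.40 = 8.60.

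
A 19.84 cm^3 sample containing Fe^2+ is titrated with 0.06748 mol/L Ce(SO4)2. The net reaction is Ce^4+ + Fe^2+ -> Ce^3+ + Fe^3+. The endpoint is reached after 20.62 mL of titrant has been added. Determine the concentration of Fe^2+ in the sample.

0.0701 M

n(Ce(SO4)2) = 0.06748 x 0.02062 = 0.001391 mol.
From the balanced equation, 1 mol Ce(SO4)2 reacts with 1 mol Fe^2+, so n(Fe^2+) = 0.001391 x 1/1 = 0.001391 mol.
[Fe^2+] = 0.001391 / 0.01984 L = 0.0701 M.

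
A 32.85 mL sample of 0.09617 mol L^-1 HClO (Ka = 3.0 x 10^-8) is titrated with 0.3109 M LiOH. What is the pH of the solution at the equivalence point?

10.19

n(HClO) = 0.09617 x 0.03285 = 0.003159 mol; V(LiOH) at equivalence = 0.003159/0.3109 = 0.01016 L.
At equivalence all the acid is converted to ClO-; total volume = 0.03285 + 0.01016 = 0.04301 L, so [ClO-] = 0.003159/0.04301 = 0.07345 M.
Kb = Kw/Ka = 1.0e-14 / 3.0 x 10^-8 = 3.33e-7.
[OH^-] = sqrt(Kb x [ClO-]) = sqrt(3.33e-7 x 0.07345) = 0.000156 M.
pOH = 3.81, so pH = 14.00 - 3.81 = 10.19.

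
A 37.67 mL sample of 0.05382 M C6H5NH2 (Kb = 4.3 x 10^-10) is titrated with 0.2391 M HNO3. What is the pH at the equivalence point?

3.00

n(C6H5NH2) = 0.05382 x 0.03767 = 0.002027 mol; V(HNO3) at equivalence = 0.002027/0.2391 = 0.008479 L.
At equivalence the base is fully converted to C6H5NH3+; total volume = 0.04615 L, so [C6H5NH3+] = 0.002027/0.04615 = 0.04393 M.
Ka(C6H5NH3+) = Kw/Kb = 1.0e-14 / 4.3 x 10^-10 = 2.33e-5.
[H^+] = sqrt(Ka x [C6H5NH3+]) = sqrt(2.33e-5 x 0.04393) = 0.00101 M.
pH = -log(0.00101) = 3.00.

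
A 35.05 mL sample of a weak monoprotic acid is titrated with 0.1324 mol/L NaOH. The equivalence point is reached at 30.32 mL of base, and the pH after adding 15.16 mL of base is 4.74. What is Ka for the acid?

15.16 mL is half of the equivalence volume, so this is the half-equivalence point where [HA] = [A^-].
At half-equivalence pH = pKa, so pKa = 4.74.
Ka = 10^(-4.74) = 1.8 x 10^-5.

1.8 x 10^-5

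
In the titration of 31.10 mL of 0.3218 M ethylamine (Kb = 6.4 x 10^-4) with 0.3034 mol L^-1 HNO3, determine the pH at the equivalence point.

5.81

n(C2H5NH2) = 0.3218 x 0.03110 = 0.01001 mol; V(HNO3) at equivalence = 0.01001/0.3034 = 0.03299 L.
At equivalence the base is fully converted to C2H5NH3+; total volume = 0.06409 L, so [C2H5NH3+] = 0.01001/0.06409 = 0.1562 M.
Ka(C2H5NH3+) = Kw/Kb = 1.0e-14 / 6.4 x 10^-4 = 1.56e-11.
[H^+] = sqrt(Ka x [C2H5NH3+]) = sqrt(1.56e-11 x 0.1562) = 1.56e-6 M.
pH = -log(1.56e-6) = 5.81.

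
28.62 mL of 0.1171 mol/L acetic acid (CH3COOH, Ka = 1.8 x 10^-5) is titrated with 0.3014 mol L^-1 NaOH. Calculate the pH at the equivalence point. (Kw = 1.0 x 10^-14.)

n(CH3COOH) = 0.1171 x 0.02862 = 0.003351 mol; V(NaOH) at equivalence = 0.003351/0.3014 = 0.01112 L.
At equivalence all the acid is converted to CH3COO-; total volume = 0.02862 + 0.01112 = 0.03974 L, so [CH3COO-] = 0.003351/0.03974 = 0.08433 M.
Kb = Kw/Ka = 1.0e-14 / 1.8 x 10^-5 = 5.56e-10.
[OH^-] = sqrt(Kb x [CH3COO-]) = sqrt(5.56e-10 x 0.08433) = 6.84e-6 M.
pOH = 5.16, so pH = 14.00 - 5.16 = 8.84.

8.84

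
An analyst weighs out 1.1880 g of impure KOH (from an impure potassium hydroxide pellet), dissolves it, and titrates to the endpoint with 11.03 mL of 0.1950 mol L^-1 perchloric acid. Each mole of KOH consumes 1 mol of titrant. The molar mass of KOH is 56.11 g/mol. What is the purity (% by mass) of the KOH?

n(HClO4) = 0.1950 x 0.01103 = 0.002151 mol.
n(KOH) = 0.002151 / 1 = 0.002151 mol.
mass of KOH = 0.002151 x 56.11 = 0.1207 g.
% purity = 0.1207 / 1.1880 x 100 = 10.2%.

10.2%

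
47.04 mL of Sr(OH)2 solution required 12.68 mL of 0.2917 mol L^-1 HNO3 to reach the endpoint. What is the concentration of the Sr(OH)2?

0.0393 M

n(HNO3) delivered = 0.2917 x 0.01268 = 0.003699 mol.
The reaction is 1 Sr(OH)2 + 2 HNO3, so n(Sr(OH)2) = 0.003699 x 1/2 = 0.001849 mol.
[Sr(OH)2] = 0.001849 mol / 0.04704 L = 0.0393 M.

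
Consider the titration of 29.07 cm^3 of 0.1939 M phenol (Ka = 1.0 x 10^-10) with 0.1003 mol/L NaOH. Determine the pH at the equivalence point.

11.41

n(C6H5OH) = 0.1939 x 0.02907 = 0.005637 mol; V(NaOH) at equivalence = 0.005637/0.1003 = 0.05620 L.
At equivalence all the acid is converted to C6H5O-; total volume = 0.02907 + 0.05620 = 0.08527 L, so [C6H5O-] = 0.005637/0.08527 = 0.06611 M.
Kb = Kw/Ka = 1.0e-14 / 1.0 x 10^-10 = 0.000100.
[OH^-] = sqrt(Kb x [C6H5O-]) = sqrt(0.000100 x 0.06611) = 0.00257 M.
pOH = 2.59, so pH = 14.00 - 2.59 = 11.41.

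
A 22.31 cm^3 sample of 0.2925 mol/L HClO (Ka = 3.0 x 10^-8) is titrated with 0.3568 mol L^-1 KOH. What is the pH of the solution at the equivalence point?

10.36

n(HClO) = 0.2925 x 0.02231 = 0.006526 mol; V(KOH) at equivalence = 0.006526/0.3568 = 0.01829 L.
At equivalence all the acid is converted to ClO-; total volume = 0.02231 + 0.01829 = 0.04060 L, so [ClO-] = 0.006526/0.04060 = 0.1607 M.
Kb = Kw/Ka = 1.0e-14 / 3.0 x 10^-8 = 3.33e-7.
[OH^-] = sqrt(Kb x [ClO-]) = sqrt(3.33e-7 x 0.1607) = 0.000231 M.
pOH = 3.64, so pH = 14.00 - 3.64 = 10.36.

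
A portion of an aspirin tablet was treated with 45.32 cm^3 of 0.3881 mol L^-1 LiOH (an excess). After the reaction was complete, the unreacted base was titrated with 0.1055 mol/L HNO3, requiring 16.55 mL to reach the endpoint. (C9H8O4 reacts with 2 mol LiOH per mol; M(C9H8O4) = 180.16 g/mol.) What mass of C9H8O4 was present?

1.43 g

Total n(LiOH) added = 0.3881 x 0.04532 = 0.01759 mol.
n(HNO3) used = 0.1055 x 0.01655 = 0.001746 mol, which equals the excess n(LiOH).
So n(LiOH) consumed by the sample = 0.01759 - 0.001746 = 0.01584 mol.
n(C9H8O4) = 0.01584 / 2 = 0.007921 mol.
mass = 0.007921 mol x 180.16 g/mol = 1.43 g.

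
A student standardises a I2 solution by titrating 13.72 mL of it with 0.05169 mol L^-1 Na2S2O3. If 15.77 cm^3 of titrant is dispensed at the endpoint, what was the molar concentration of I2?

0.0297 M

n(Na2S2O3) = 0.05169 x 0.01577 = 0.0008152 mol.
From the balanced equation, 2 mol Na2S2O3 reacts with 1 mol I2, so n(I2) = 0.0008152 x 1/2 = 0.0004076 mol.
[I2] = 0.0004076 / 0.01372 L = 0.0297 M.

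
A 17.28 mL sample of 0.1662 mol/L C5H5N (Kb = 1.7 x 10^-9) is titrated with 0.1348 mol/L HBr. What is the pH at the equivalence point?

3.18

n(C5H5N) = 0.1662 x 0.01728 = 0.002872 mol; V(HBr) at equivalence = 0.002872/0.1348 = 0.02131 L.
At equivalence the base is fully converted to C5H5NH+; total volume = 0.03859 L, so [C5H5NH+] = 0.002872/0.03859 = 0.07443 M.
Ka(C5H5NH+) = Kw/Kb = 1.0e-14 / 1.7 x 10^-9 = 5.88e-6.
[H^+] = sqrt(Ka x [C5H5NH+]) = sqrt(5.88e-6 x 0.07443) = 0.000662 M.
pH = -log(0.000662) = 3.18.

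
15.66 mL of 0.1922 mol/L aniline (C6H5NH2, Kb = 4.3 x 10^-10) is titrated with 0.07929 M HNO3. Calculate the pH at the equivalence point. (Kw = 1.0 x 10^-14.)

2.94

n(C6H5NH2) = 0.1922 x 0.01566 = 0.003010 mol; V(HNO3) at equivalence = 0.003010/0.07929 = 0.03796 L.
At equivalence the base is fully converted to C6H5NH3+; total volume = 0.05362 L, so [C6H5NH3+] = 0.003010/0.05362 = 0.05613 M.
Ka(C6H5NH3+) = Kw/Kb = 1.0e-14 / 4.3 x 10^-10 = 2.33e-5.
[H^+] = sqrt(Ka x [C6H5NH3+]) = sqrt(2.33e-5 x 0.05613) = 0.00114 M.
pH = -log(0.00114) = 2.94.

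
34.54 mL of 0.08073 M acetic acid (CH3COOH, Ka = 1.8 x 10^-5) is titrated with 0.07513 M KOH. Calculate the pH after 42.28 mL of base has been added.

n(acid) = 0.08073 x 0.03454 = 0.002788 mol; n(KOH) added = 0.07513 x 0.04228 = 0.003176 mol.
Base is in excess by 0.003176 - 0.002788 = 0.0003881 mol in a total volume of 0.07682 L.
[OH^-] = 0.0003881/0.07682 = 0.005052 M, so pOH = 2.30 and pH = 14.00 - 2.30 = 11.70.

11.70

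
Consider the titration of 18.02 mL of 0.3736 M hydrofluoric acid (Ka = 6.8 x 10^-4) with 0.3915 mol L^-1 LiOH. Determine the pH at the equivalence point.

n(HF) = 0.3736 x 0.01802 = 0.006732 mol; V(LiOH) at equivalence = 0.006732/0.3915 = 0.01720 L.
At equivalence all the acid is converted to F-; total volume = 0.01802 + 0.01720 = 0.03522 L, so [F-] = 0.006732/0.03522 = 0.1912 M.
Kb = Kw/Ka = 1.0e-14 / 6.8 x 10^-4 = 1.47e-11.
[OH^-] = sqrt(Kb x [F-]) = sqrt(1.47e-11 x 0.1912) = 1.68e-6 M.
pOH = 5.78, so pH = 14.00 - 5.78 = 8.22.

8.22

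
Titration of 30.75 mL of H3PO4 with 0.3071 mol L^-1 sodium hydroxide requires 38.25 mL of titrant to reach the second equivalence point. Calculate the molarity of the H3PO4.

n(NaOH) = 0.3071 x 0.03825 = 0.01175 mol.
At the second equivalence point, 2 mol OH^- react per mol H3PO4, so n(H3PO4) = 0.01175 / 2 = 0.005873 mol.
[H3PO4] = 0.005873 / 0.03075 L = 0.191 M.

0.191 M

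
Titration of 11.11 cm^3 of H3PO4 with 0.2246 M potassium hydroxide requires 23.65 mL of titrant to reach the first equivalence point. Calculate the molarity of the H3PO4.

n(KOH) = 0.2246 x 0.02365 = 0.005312 mol.
At the first equivalence point, 1 mol OH^- react per mol H3PO4, so n(H3PO4) = 0.005312 / 1 = 0.005312 mol.
[H3PO4] = 0.005312 / 0.01111 L = 0.478 M.

0.478 M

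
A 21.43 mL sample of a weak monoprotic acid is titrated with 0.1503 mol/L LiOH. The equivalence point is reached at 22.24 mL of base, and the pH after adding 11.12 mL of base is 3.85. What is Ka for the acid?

1.4 x 10^-4

11.12 mL is half of the equivalence volume, so this is the half-equivalence point where [HA] = [A^-].
At half-equivalence pH = pKa, so pKa = 3.85.
Ka = 10^(-3.85) = 1.4 x 10^-4.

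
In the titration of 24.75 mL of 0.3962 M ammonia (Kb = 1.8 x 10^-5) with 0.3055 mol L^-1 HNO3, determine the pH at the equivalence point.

n(NH3) = 0.3962 x 0.02475 = 0.009806 mol; V(HNO3) at equivalence = 0.009806/0.3055 = 0.03210 L.
At equivalence the base is fully converted to NH4+; total volume = 0.05685 L, so [NH4+] = 0.009806/0.05685 = 0.1725 M.
Ka(NH4+) = Kw/Kb = 1.0e-14 / 1.8 x 10^-5 = 5.56e-10.
[H^+] = sqrt(Ka x [NH4+]) = sqrt(5.56e-10 x 0.1725) = 9.79e-6 M.
pH = -log(9.79e-6) = 5.01.

5.01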